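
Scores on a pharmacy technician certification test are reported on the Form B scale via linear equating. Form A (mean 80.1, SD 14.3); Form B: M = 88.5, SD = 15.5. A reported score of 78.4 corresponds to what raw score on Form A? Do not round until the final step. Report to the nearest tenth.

70.8

Invert y = (SD_Y/SD_X)(x − M_X) + M_Y:
x = (SD_X/SD_Y)(y − M_Y) + M_X = (14.3/15.5)(78.4 − 88.5) + 80.1
x = 0.922581 × -10.100 + 80.1 = 70.8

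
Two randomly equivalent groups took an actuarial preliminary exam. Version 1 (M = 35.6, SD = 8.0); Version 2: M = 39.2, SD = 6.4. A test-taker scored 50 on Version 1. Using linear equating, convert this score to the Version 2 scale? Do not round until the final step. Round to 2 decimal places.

50.72

Linear equating: y = (SD_Y/SD_X)(x − M_X) + M_Y
y = (6.4/8.0)(50 − 35.6) + 39.2
y = 0.800000 × 14.4 + 39.2 = 11.5200 + 39.2 = 50.72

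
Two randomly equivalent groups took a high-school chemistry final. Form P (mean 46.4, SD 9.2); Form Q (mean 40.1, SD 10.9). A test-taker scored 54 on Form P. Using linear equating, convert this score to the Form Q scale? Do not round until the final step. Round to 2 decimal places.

Linear equating: y = (SD_Y/SD_X)(x − M_X) + M_Y
y = (10.9/9.2)(54 − 46.4) + 40.1
y = 1.184783 × 7.6 + 40.1 = 9.0043 + 40.1 = 49.10

49.10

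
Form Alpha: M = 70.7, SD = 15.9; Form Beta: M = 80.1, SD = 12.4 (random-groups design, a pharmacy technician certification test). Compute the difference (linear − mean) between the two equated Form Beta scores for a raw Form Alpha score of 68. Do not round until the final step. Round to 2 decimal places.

Mean-equated: 68 + (80.1 − 70.7) = 77.40
Linear-equated: (12.4/15.9)(68 − 70.7) + 80.1 = 77.994
Difference = 77.994 − 77.40 = 0.59

0.59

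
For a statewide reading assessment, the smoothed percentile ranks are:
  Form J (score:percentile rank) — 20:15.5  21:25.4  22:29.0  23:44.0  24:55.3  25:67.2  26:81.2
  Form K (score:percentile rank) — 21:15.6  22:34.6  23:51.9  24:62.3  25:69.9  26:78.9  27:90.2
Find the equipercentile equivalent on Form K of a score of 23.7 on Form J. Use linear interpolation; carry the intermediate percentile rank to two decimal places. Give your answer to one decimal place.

23.0

PR of 23.7 on Form J: 44.0 + (23.7 − 23)/(24 − 23) × (55.3 − 44.0) = 51.91
On Form K, PR 51.91 falls between score 23 (PR 51.9) and 24 (PR 62.3).
Interpolate: 23 + (51.91 − 51.9)/(62.3 − 51.9) × (24 − 23) = 23.0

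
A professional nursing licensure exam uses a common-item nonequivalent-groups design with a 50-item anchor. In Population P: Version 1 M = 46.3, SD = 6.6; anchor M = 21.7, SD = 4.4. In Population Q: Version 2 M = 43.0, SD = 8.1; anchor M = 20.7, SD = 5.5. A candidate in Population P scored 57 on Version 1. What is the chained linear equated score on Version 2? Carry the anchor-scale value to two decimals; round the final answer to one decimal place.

Version 1 → anchor (Population P): v = (4.4/6.6)(57 − 46.3) + 21.7 = 28.83
anchor → Version 2 (Population Q): y = (8.1/5.5)(28.83 − 20.7) + 43.0 = 55.0

55.0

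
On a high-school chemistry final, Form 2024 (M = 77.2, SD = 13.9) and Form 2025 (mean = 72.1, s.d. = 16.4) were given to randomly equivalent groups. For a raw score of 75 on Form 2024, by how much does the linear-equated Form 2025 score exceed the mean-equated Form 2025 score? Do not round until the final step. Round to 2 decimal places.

-0.40

Mean-equated: 75 + (72.1 − 77.2) = 69.90
Linear-equated: (16.4/13.9)(75 − 77.2) + 72.1 = 69.504
Difference = 69.504 − 69.90 = -0.40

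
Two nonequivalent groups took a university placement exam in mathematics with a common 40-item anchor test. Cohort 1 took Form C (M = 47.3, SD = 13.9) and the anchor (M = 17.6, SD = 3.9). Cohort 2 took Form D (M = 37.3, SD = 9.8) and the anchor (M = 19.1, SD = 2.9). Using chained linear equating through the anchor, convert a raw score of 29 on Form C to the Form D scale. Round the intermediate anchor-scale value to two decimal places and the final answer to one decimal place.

14.9

Form C → anchor (Cohort 1): v = (3.9/13.9)(29 − 47.3) + 17.6 = 12.47
anchor → Form D (Cohort 2): y = (9.8/2.9)(12.47 − 19.1) + 37.3 = 14.9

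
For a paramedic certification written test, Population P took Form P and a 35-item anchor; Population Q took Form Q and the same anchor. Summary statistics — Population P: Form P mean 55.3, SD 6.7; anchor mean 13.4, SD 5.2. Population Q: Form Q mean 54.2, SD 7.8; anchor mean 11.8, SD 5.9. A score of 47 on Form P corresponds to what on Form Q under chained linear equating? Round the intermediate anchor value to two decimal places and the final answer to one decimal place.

47.8

Form P → anchor (Population P): v = (5.2/6.7)(47 − 55.3) + 13.4 = 6.96
anchor → Form Q (Population Q): y = (7.8/5.9)(6.96 − 11.8) + 54.2 = 47.8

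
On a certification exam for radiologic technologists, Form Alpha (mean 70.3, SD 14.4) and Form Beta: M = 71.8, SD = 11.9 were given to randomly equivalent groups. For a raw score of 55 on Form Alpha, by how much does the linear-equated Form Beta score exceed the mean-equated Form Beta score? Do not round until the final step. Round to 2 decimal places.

2.66

Mean-equated: 55 + (71.8 − 70.3) = 56.50
Linear-equated: (11.9/14.4)(55 − 70.3) + 71.8 = 59.156
Difference = 59.156 − 56.50 = 2.66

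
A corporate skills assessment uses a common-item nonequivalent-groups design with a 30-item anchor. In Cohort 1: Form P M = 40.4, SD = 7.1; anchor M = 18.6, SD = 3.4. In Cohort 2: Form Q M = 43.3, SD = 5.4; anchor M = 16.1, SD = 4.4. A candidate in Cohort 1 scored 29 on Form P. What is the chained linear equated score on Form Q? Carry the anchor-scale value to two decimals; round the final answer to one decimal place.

39.7

Form P → anchor (Cohort 1): v = (3.4/7.1)(29 − 40.4) + 18.6 = 13.14
anchor → Form Q (Cohort 2): y = (5.4/4.4)(13.14 − 16.1) + 43.3 = 39.7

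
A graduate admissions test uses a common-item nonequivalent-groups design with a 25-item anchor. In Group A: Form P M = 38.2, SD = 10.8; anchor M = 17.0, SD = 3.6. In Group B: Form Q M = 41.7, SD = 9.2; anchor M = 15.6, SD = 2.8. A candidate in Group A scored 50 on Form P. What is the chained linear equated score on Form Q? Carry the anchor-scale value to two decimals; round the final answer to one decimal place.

Form P → anchor (Group A): v = (3.6/10.8)(50 − 38.2) + 17.0 = 20.93
anchor → Form Q (Group B): y = (9.2/2.8)(20.93 − 15.6) + 41.7 = 59.2

59.2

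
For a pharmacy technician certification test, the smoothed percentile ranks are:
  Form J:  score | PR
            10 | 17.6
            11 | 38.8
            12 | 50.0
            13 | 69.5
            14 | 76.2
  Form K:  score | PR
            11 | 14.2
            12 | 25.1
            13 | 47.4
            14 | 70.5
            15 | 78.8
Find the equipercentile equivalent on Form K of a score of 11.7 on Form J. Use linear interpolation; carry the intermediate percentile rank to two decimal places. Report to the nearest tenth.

PR of 11.7 on Form J: 38.8 + (11.7 − 11)/(12 − 11) × (50.0 − 38.8) = 46.64
On Form K, PR 46.64 falls between score 12 (PR 25.1) and 13 (PR 47.4).
Interpolate: 12 + (46.64 − 25.1)/(47.4 − 25.1) × (13 − 12) = 13.0

13.0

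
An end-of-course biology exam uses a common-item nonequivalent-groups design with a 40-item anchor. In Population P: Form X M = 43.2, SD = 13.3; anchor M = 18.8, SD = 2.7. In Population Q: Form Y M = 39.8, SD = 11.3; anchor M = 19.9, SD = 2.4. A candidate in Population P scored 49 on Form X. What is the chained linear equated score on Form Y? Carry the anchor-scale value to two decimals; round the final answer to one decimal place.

Form X → anchor (Population P): v = (2.7/13.3)(49 − 43.2) + 18.8 = 19.98
anchor → Form Y (Population Q): y = (11.3/2.4)(19.98 − 19.9) + 39.8 = 40.2

40.2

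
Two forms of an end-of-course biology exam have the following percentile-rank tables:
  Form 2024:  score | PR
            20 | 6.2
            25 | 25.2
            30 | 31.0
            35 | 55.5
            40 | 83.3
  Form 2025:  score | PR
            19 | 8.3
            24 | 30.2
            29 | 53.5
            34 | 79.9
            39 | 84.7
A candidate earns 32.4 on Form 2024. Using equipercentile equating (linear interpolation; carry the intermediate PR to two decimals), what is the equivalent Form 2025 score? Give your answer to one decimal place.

PR of 32.4 on Form 2024: 31.0 + (32.4 − 30)/(35 − 30) × (55.5 − 31.0) = 42.76
On Form 2025, PR 42.76 falls between score 24 (PR 30.2) and 29 (PR 53.5).
Interpolate: 24 + (42.76 − 30.2)/(53.5 − 30.2) × (29 − 24) = 26.7

26.7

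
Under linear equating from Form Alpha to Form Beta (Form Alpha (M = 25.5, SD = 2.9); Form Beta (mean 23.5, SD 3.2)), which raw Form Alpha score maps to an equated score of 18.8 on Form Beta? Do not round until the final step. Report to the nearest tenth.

21.2

Invert y = (SD_Y/SD_X)(x − M_X) + M_Y:
x = (SD_X/SD_Y)(y − M_Y) + M_X = (2.9/3.2)(18.8 − 23.5) + 25.5
x = 0.906250 × -4.700 + 25.5 = 21.2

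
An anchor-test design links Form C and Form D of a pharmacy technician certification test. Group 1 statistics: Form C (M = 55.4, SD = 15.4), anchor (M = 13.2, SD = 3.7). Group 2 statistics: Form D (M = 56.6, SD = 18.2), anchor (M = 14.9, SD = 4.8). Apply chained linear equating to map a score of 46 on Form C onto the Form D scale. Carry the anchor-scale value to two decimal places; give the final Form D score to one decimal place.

41.6

Form C → anchor (Group 1): v = (3.7/15.4)(46 − 55.4) + 13.2 = 10.94
anchor → Form D (Group 2): y = (18.2/4.8)(10.94 − 14.9) + 56.6 = 41.6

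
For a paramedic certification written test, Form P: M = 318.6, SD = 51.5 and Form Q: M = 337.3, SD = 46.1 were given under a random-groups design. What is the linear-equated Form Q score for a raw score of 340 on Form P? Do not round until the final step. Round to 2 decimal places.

356.46

Linear equating: y = (SD_Y/SD_X)(x − M_X) + M_Y
y = (46.1/51.5)(340 − 318.6) + 337.3
y = 0.895146 × 21.4 + 337.3 = 19.1561 + 337.3 = 356.46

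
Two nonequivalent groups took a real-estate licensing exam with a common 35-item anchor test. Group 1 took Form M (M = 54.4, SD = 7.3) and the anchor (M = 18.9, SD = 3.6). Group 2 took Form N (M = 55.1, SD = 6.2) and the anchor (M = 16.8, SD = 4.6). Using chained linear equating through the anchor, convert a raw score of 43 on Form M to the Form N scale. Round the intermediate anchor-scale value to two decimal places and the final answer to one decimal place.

50.4

Form M → anchor (Group 1): v = (3.6/7.3)(43 − 54.4) + 18.9 = 13.28
anchor → Form N (Group 2): y = (6.2/4.6)(13.28 − 16.8) + 55.1 = 50.4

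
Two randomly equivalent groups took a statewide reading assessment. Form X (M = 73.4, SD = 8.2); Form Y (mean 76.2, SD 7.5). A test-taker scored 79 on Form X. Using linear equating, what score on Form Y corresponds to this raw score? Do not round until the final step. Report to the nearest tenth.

81.3

Linear equating: y = (SD_Y/SD_X)(x − M_X) + M_Y
y = (7.5/8.2)(79 − 73.4) + 76.2
y = 0.914634 × 5.6 + 76.2 = 5.1220 + 76.2 = 81.3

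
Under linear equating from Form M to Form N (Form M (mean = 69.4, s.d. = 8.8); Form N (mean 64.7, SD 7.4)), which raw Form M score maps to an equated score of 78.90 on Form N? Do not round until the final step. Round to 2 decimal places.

86.29

Invert y = (SD_Y/SD_X)(x − M_X) + M_Y:
x = (SD_X/SD_Y)(y − M_Y) + M_X = (8.8/7.4)(78.90 − 64.7) + 69.4
x = 1.189189 × 14.200 + 69.4 = 86.29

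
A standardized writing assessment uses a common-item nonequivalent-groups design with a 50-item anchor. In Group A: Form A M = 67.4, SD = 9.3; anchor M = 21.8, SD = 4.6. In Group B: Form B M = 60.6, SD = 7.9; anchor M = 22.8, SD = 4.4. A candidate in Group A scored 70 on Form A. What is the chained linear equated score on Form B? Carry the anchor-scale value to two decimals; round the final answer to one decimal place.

61.1

Form A → anchor (Group A): v = (4.6/9.3)(70 − 67.4) + 21.8 = 23.09
anchor → Form B (Group B): y = (7.9/4.4)(23.09 − 22.8) + 60.6 = 61.1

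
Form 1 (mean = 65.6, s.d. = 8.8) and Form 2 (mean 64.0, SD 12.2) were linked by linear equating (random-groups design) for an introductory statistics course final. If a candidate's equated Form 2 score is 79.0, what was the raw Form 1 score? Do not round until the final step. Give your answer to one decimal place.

76.4

Invert y = (SD_Y/SD_X)(x − M_X) + M_Y:
x = (SD_X/SD_Y)(y − M_Y) + M_X = (8.8/12.2)(79.0 − 64.0) + 65.6
x = 0.721311 × 15.000 + 65.6 = 76.4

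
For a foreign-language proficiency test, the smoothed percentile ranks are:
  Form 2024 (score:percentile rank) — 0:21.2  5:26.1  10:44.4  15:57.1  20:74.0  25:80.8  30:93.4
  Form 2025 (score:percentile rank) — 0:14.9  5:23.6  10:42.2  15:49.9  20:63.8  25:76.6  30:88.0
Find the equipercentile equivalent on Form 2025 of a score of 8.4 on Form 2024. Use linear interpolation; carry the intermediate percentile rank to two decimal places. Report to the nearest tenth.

PR of 8.4 on Form 2024: 26.1 + (8.4 − 5)/(10 − 5) × (44.4 − 26.1) = 38.54
On Form 2025, PR 38.54 falls between score 5 (PR 23.6) and 10 (PR 42.2).
Interpolate: 5 + (38.54 − 23.6)/(42.2 − 23.6) × (10 − 5) = 9.0

9.0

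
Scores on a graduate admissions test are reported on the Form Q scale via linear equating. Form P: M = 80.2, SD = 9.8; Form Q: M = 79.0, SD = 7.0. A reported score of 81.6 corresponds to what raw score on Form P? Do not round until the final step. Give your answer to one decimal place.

Invert y = (SD_Y/SD_X)(x − M_X) + M_Y:
x = (SD_X/SD_Y)(y − M_Y) + M_X = (9.8/7.0)(81.6 − 79.0) + 80.2
x = 1.400000 × 2.600 + 80.2 = 83.8

83.8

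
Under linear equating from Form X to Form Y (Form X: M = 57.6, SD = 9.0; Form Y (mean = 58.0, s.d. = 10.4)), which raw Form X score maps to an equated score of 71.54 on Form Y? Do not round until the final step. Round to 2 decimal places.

69.32

Invert y = (SD_Y/SD_X)(x − M_X) + M_Y:
x = (SD_X/SD_Y)(y − M_Y) + M_X = (9.0/10.4)(71.54 − 58.0) + 57.6
x = 0.865385 × 13.540 + 57.6 = 69.32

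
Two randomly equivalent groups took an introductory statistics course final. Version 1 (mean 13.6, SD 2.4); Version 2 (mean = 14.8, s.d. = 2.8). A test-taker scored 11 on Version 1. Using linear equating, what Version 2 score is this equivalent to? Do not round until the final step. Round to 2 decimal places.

11.77

Linear equating: y = (SD_Y/SD_X)(x − M_X) + M_Y
y = (2.8/2.4)(11 − 13.6) + 14.8
y = 1.166667 × -2.6 + 14.8 = -3.0333 + 14.8 = 11.77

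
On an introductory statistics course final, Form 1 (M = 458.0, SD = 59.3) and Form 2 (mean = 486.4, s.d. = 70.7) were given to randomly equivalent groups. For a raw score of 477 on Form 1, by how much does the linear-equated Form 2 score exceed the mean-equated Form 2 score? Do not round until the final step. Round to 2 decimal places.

3.65

Mean-equated: 477 + (486.4 − 458.0) = 505.40
Linear-equated: (70.7/59.3)(477 − 458.0) + 486.4 = 509.053
Difference = 509.053 − 505.40 = 3.65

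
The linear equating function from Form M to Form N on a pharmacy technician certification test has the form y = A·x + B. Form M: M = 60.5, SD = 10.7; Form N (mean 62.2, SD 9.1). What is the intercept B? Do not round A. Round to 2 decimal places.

10.75

A = SD_Y / SD_X = 9.1 / 10.7 = 0.850467
B = M_Y − A·M_X = 62.2 − 0.850467 × 60.5 = 10.75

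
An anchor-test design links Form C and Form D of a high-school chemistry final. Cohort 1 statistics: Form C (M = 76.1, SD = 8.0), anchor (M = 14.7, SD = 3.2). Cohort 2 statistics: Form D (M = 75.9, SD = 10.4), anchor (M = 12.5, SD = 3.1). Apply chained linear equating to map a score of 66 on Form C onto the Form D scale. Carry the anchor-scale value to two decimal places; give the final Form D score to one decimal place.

69.7

Form C → anchor (Cohort 1): v = (3.2/8.0)(66 − 76.1) + 14.7 = 10.66
anchor → Form D (Cohort 2): y = (10.4/3.1)(10.66 − 12.5) + 75.9 = 69.7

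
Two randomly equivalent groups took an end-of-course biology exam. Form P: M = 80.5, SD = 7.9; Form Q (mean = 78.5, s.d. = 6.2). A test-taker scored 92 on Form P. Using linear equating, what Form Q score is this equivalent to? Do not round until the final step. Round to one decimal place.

Linear equating: y = (SD_Y/SD_X)(x − M_X) + M_Y
y = (6.2/7.9)(92 − 80.5) + 78.5
y = 0.784810 × 11.5 + 78.5 = 9.0253 + 78.5 = 87.5

87.5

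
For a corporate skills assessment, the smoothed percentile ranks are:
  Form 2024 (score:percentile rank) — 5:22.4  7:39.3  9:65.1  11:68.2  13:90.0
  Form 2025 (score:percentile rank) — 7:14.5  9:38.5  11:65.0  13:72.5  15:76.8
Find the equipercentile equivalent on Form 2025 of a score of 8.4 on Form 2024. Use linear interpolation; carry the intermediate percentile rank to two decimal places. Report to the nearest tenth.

PR of 8.4 on Form 2024: 39.3 + (8.4 − 7)/(9 − 7) × (65.1 − 39.3) = 57.36
On Form 2025, PR 57.36 falls between score 9 (PR 38.5) and 11 (PR 65.0).
Interpolate: 9 + (57.36 − 38.5)/(65.0 − 38.5) × (11 − 9) = 10.4

10.4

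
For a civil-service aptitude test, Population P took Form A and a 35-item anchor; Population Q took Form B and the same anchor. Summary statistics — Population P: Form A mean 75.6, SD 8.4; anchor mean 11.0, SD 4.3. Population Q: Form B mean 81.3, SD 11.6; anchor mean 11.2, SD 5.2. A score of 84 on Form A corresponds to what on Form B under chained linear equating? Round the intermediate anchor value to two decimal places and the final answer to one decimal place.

Form A → anchor (Population P): v = (4.3/8.4)(84 − 75.6) + 11.0 = 15.30
anchor → Form B (Population Q): y = (11.6/5.2)(15.30 − 11.2) + 81.3 = 90.4

90.4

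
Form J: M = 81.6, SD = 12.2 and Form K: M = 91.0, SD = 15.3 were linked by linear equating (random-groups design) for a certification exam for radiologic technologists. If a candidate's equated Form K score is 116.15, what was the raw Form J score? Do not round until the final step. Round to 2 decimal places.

Invert y = (SD_Y/SD_X)(x − M_X) + M_Y:
x = (SD_X/SD_Y)(y − M_Y) + M_X = (12.2/15.3)(116.15 − 91.0) + 81.6
x = 0.797386 × 25.150 + 81.6 = 101.65

101.65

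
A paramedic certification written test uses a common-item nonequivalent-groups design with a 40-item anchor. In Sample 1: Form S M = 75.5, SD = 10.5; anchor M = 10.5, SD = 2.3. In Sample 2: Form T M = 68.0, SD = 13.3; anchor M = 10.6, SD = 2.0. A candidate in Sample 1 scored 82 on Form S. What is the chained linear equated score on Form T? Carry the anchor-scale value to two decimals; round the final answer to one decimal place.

Form S → anchor (Sample 1): v = (2.3/10.5)(82 − 75.5) + 10.5 = 11.92
anchor → Form T (Sample 2): y = (13.3/2.0)(11.92 − 10.6) + 68.0 = 76.8

76.8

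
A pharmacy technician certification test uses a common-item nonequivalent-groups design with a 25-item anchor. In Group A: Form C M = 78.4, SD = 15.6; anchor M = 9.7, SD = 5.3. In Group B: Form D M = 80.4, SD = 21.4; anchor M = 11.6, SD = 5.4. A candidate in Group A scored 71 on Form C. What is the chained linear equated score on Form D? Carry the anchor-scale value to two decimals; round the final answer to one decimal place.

Form C → anchor (Group A): v = (5.3/15.6)(71 − 78.4) + 9.7 = 7.19
anchor → Form D (Group B): y = (21.4/5.4)(7.19 − 11.6) + 80.4 = 62.9

62.9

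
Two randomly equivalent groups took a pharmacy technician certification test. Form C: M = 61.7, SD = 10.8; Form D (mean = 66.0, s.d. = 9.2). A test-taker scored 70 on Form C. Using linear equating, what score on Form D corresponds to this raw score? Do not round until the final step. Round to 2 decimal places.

Linear equating: y = (SD_Y/SD_X)(x − M_X) + M_Y
y = (9.2/10.8)(70 − 61.7) + 66.0
y = 0.851852 × 8.3 + 66.0 = 7.0704 + 66.0 = 73.07

73.07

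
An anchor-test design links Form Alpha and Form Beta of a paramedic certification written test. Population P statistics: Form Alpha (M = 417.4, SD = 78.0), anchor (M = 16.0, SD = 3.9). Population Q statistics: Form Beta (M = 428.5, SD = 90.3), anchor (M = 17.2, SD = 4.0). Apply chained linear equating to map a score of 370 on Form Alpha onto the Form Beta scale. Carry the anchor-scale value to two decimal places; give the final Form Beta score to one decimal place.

Form Alpha → anchor (Population P): v = (3.9/78.0)(370 − 417.4) + 16.0 = 13.63
anchor → Form Beta (Population Q): y = (90.3/4.0)(13.63 − 17.2) + 428.5 = 347.9

347.9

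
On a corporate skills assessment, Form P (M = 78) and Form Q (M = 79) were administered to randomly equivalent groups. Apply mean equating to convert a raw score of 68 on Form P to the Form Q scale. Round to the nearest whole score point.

69

Mean equating: y = x + (M_Y − M_X) = 68 + (79 − 78) = 69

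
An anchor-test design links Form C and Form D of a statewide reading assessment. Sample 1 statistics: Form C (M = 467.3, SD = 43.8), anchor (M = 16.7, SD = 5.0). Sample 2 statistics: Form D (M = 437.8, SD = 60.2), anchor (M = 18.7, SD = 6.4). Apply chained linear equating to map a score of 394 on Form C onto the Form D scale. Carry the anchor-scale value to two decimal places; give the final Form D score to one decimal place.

Form C → anchor (Sample 1): v = (5.0/43.8)(394 − 467.3) + 16.7 = 8.33
anchor → Form D (Sample 2): y = (60.2/6.4)(8.33 − 18.7) + 437.8 = 340.3

340.3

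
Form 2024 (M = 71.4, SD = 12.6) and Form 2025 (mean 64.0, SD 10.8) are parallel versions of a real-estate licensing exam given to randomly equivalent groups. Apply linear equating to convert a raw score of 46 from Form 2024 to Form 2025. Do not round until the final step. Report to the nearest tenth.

Linear equating: y = (SD_Y/SD_X)(x − M_X) + M_Y
y = (10.8/12.6)(46 − 71.4) + 64.0
y = 0.857143 × -25.4 + 64.0 = -21.7714 + 64.0 = 42.2

42.2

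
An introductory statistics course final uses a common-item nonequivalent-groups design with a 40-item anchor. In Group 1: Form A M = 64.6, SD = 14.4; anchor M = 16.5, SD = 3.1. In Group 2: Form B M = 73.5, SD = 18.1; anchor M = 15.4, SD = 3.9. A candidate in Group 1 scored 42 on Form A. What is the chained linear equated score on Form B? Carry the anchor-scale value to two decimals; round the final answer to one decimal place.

Form A → anchor (Group 1): v = (3.1/14.4)(42 − 64.6) + 16.5 = 11.63
anchor → Form B (Group 2): y = (18.1/3.9)(11.63 − 15.4) + 73.5 = 56.0

56.0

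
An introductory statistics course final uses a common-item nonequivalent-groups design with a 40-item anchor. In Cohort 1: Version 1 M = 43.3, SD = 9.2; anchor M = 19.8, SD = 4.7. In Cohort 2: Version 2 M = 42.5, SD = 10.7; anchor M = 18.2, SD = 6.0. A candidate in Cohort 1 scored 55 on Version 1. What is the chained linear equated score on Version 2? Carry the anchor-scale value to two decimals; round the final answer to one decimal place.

56.0

Version 1 → anchor (Cohort 1): v = (4.7/9.2)(55 − 43.3) + 19.8 = 25.78
anchor → Version 2 (Cohort 2): y = (10.7/6.0)(25.78 − 18.2) + 42.5 = 56.0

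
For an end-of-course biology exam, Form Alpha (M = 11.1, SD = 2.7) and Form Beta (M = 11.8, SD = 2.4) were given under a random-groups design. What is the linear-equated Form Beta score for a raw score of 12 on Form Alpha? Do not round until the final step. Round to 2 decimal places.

12.60

Linear equating: y = (SD_Y/SD_X)(x − M_X) + M_Y
y = (2.4/2.7)(12 − 11.1) + 11.8
y = 0.888889 × 0.9 + 11.8 = 0.8000 + 11.8 = 12.60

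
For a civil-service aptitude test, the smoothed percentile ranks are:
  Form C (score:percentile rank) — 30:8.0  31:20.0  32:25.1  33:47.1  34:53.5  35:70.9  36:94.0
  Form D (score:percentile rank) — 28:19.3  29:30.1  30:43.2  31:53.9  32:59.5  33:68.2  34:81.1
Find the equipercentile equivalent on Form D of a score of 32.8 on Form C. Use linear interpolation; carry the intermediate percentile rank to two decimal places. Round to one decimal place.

30.0

PR of 32.8 on Form C: 25.1 + (32.8 − 32)/(33 − 32) × (47.1 − 25.1) = 42.70
On Form D, PR 42.70 falls between score 29 (PR 30.1) and 30 (PR 43.2).
Interpolate: 29 + (42.70 − 30.1)/(43.2 − 30.1) × (30 − 29) = 30.0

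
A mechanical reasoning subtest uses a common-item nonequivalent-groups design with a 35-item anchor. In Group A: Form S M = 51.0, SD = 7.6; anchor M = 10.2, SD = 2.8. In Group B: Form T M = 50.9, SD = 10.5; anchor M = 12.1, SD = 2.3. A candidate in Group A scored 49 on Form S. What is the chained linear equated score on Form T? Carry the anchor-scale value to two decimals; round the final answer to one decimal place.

38.8

Form S → anchor (Group A): v = (2.8/7.6)(49 − 51.0) + 10.2 = 9.46
anchor → Form T (Group B): y = (10.5/2.3)(9.46 − 12.1) + 50.9 = 38.8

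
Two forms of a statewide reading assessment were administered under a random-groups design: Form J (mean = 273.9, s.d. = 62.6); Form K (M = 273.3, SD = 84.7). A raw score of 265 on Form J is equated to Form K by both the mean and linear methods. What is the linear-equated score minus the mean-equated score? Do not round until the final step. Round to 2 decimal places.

-3.14

Mean-equated: 265 + (273.3 − 273.9) = 264.40
Linear-equated: (84.7/62.6)(265 − 273.9) + 273.3 = 261.258
Difference = 261.258 − 264.40 = -3.14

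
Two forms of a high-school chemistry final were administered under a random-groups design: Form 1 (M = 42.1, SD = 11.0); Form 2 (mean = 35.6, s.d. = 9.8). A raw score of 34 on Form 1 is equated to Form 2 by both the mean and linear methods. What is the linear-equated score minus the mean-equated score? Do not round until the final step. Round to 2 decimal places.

Mean-equated: 34 + (35.6 − 42.1) = 27.50
Linear-equated: (9.8/11.0)(34 − 42.1) + 35.6 = 28.384
Difference = 28.384 − 27.50 = 0.88

0.88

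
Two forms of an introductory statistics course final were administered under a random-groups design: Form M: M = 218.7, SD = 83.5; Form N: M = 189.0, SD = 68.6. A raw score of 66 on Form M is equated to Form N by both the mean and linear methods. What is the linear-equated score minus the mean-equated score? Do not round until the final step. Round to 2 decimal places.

Mean-equated: 66 + (189.0 − 218.7) = 36.30
Linear-equated: (68.6/83.5)(66 − 218.7) + 189.0 = 63.548
Difference = 63.548 − 36.30 = 27.25

27.25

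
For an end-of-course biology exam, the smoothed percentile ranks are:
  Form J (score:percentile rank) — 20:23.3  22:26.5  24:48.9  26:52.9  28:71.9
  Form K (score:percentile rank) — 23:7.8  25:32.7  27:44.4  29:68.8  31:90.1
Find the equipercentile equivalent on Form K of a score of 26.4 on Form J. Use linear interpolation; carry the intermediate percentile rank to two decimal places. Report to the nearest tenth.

28.0

PR of 26.4 on Form J: 52.9 + (26.4 − 26)/(28 − 26) × (71.9 − 52.9) = 56.70
On Form K, PR 56.70 falls between score 27 (PR 44.4) and 29 (PR 68.8).
Interpolate: 27 + (56.70 − 44.4)/(68.8 − 44.4) × (29 − 27) = 28.0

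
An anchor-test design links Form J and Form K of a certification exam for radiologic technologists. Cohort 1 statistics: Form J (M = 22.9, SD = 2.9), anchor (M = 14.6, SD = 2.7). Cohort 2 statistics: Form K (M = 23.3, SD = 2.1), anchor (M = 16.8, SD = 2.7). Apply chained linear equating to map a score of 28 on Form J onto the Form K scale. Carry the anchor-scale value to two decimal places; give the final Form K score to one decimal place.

25.3

Form J → anchor (Cohort 1): v = (2.7/2.9)(28 − 22.9) + 14.6 = 19.35
anchor → Form K (Cohort 2): y = (2.1/2.7)(19.35 − 16.8) + 23.3 = 25.3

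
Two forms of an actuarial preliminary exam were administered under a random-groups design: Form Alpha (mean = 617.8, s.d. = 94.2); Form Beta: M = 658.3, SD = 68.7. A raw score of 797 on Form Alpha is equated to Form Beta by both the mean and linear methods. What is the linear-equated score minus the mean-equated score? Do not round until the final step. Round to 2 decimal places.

-48.51

Mean-equated: 797 + (658.3 − 617.8) = 837.50
Linear-equated: (68.7/94.2)(797 − 617.8) + 658.3 = 788.990
Difference = 788.990 − 837.50 = -48.51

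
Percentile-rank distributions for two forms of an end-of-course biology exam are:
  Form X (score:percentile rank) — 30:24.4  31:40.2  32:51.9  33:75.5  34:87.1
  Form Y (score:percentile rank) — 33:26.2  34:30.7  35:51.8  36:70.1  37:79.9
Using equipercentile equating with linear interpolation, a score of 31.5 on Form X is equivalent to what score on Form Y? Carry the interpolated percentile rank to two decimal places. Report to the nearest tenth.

34.7

PR of 31.5 on Form X: 40.2 + (31.5 − 31)/(32 − 31) × (51.9 − 40.2) = 46.05
On Form Y, PR 46.05 falls between score 34 (PR 30.7) and 35 (PR 51.8).
Interpolate: 34 + (46.05 − 30.7)/(51.8 − 30.7) × (35 − 34) = 34.7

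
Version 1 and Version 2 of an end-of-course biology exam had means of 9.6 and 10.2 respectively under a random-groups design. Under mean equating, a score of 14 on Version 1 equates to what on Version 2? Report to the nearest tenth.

14.6

Mean equating: y = x + (M_Y − M_X) = 14 + (10.2 − 9.6) = 14.6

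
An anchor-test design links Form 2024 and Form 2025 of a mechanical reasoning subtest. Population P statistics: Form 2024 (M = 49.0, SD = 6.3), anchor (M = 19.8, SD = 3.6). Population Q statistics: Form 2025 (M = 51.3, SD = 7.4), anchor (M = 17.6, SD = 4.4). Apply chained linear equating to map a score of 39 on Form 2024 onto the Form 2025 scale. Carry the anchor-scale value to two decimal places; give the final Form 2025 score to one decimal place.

Form 2024 → anchor (Population P): v = (3.6/6.3)(39 − 49.0) + 19.8 = 14.09
anchor → Form 2025 (Population Q): y = (7.4/4.4)(14.09 − 17.6) + 51.3 = 45.4

45.4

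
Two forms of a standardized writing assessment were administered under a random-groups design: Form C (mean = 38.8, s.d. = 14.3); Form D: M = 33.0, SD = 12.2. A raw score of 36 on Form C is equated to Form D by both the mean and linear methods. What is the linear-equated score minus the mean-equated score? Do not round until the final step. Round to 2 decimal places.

0.41

Mean-equated: 36 + (33.0 − 38.8) = 30.20
Linear-equated: (12.2/14.3)(36 − 38.8) + 33.0 = 30.611
Difference = 30.611 − 30.20 = 0.41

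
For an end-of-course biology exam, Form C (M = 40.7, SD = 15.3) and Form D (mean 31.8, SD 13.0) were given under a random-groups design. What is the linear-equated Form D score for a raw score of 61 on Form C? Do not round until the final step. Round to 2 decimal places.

49.05

Linear equating: y = (SD_Y/SD_X)(x − M_X) + M_Y
y = (13.0/15.3)(61 − 40.7) + 31.8
y = 0.849673 × 20.3 + 31.8 = 17.2484 + 31.8 = 49.05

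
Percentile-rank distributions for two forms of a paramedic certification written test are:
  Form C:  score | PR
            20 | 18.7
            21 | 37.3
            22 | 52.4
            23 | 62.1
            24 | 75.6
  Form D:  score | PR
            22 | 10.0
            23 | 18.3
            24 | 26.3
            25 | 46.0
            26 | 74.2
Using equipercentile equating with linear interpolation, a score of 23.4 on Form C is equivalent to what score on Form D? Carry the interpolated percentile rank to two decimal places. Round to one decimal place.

25.8

PR of 23.4 on Form C: 62.1 + (23.4 − 23)/(24 − 23) × (75.6 − 62.1) = 67.50
On Form D, PR 67.50 falls between score 25 (PR 46.0) and 26 (PR 74.2).
Interpolate: 25 + (67.50 − 46.0)/(74.2 − 46.0) × (26 − 25) = 25.8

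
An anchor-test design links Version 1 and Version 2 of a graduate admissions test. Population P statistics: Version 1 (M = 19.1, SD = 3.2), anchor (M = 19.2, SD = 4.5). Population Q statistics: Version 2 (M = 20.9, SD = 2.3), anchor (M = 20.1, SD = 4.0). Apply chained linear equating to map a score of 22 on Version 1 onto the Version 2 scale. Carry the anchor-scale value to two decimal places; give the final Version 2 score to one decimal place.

22.7

Version 1 → anchor (Population P): v = (4.5/3.2)(22 − 19.1) + 19.2 = 23.28
anchor → Version 2 (Population Q): y = (2.3/4.0)(23.28 − 20.1) + 20.9 = 22.7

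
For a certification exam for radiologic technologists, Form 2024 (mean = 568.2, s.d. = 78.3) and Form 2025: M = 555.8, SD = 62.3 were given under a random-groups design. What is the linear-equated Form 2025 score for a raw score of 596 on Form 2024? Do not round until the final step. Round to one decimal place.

577.9

Linear equating: y = (SD_Y/SD_X)(x − M_X) + M_Y
y = (62.3/78.3)(596 − 568.2) + 555.8
y = 0.795658 × 27.8 + 555.8 = 22.1193 + 555.8 = 577.9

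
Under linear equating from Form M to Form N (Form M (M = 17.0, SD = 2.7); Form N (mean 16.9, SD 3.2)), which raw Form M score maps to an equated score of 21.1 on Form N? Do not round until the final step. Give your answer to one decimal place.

Invert y = (SD_Y/SD_X)(x − M_X) + M_Y:
x = (SD_X/SD_Y)(y − M_Y) + M_X = (2.7/3.2)(21.1 − 16.9) + 17.0
x = 0.843750 × 4.200 + 17.0 = 20.5

20.5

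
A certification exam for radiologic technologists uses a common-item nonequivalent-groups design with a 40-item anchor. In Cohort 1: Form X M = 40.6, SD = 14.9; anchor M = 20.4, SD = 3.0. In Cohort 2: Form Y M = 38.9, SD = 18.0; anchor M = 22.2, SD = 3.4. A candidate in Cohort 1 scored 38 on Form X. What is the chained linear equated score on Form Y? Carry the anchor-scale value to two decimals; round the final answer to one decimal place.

26.6

Form X → anchor (Cohort 1): v = (3.0/14.9)(38 − 40.6) + 20.4 = 19.88
anchor → Form Y (Cohort 2): y = (18.0/3.4)(19.88 − 22.2) + 38.9 = 26.6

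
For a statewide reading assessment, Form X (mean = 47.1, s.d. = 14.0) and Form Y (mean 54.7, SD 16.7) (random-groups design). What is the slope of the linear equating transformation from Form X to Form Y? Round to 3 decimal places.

A = SD_Y / SD_X = 16.7 / 14.0 = 1.193

1.193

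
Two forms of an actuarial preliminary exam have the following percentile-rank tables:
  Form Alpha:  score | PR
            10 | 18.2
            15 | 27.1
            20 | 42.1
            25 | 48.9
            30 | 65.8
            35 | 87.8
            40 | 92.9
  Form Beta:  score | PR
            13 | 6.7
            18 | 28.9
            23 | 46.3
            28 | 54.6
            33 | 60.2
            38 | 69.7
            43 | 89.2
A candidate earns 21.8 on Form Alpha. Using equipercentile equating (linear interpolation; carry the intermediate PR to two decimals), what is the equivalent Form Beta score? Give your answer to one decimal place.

22.5

PR of 21.8 on Form Alpha: 42.1 + (21.8 − 20)/(25 − 20) × (48.9 − 42.1) = 44.55
On Form Beta, PR 44.55 falls between score 18 (PR 28.9) and 23 (PR 46.3).
Interpolate: 18 + (44.55 − 28.9)/(46.3 − 28.9) × (23 − 18) = 22.5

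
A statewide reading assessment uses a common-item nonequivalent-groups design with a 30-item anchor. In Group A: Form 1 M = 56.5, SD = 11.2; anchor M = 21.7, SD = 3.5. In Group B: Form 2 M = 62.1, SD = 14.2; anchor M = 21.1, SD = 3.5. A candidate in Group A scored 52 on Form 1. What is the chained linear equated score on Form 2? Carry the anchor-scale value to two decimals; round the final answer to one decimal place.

58.8

Form 1 → anchor (Group A): v = (3.5/11.2)(52 − 56.5) + 21.7 = 20.29
anchor → Form 2 (Group B): y = (14.2/3.5)(20.29 − 21.1) + 62.1 = 58.8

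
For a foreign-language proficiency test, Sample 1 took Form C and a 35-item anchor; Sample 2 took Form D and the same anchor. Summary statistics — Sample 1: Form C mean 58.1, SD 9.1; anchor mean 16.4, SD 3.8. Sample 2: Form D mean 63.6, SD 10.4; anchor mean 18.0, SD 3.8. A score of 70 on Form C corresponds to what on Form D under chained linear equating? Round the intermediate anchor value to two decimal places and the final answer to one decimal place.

Form C → anchor (Sample 1): v = (3.8/9.1)(70 − 58.1) + 16.4 = 21.37
anchor → Form D (Sample 2): y = (10.4/3.8)(21.37 − 18.0) + 63.6 = 72.8

72.8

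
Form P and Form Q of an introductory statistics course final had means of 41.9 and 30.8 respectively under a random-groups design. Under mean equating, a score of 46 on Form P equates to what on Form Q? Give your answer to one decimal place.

34.9

Mean equating: y = x + (M_Y − M_X) = 46 + (30.8 − 41.9) = 34.9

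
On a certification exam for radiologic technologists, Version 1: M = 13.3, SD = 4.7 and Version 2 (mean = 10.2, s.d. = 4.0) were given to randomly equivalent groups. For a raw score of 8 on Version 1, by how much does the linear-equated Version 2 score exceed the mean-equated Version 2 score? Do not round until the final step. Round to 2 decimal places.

Mean-equated: 8 + (10.2 − 13.3) = 4.90
Linear-equated: (4.0/4.7)(8 − 13.3) + 10.2 = 5.689
Difference = 5.689 − 4.90 = 0.79

0.79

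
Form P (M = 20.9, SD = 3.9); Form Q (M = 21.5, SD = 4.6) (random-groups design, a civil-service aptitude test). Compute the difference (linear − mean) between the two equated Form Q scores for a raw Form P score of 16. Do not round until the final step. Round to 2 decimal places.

-0.88

Mean-equated: 16 + (21.5 − 20.9) = 16.60
Linear-equated: (4.6/3.9)(16 − 20.9) + 21.5 = 15.721
Difference = 15.721 − 16.60 = -0.88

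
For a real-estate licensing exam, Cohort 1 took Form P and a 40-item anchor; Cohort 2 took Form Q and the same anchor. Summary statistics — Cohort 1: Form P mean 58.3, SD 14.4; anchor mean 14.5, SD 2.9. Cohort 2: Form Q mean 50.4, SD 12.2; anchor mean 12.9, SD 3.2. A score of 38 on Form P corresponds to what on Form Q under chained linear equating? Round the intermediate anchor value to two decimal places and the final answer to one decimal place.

40.9

Form P → anchor (Cohort 1): v = (2.9/14.4)(38 − 58.3) + 14.5 = 10.41
anchor → Form Q (Cohort 2): y = (12.2/3.2)(10.41 − 12.9) + 50.4 = 40.9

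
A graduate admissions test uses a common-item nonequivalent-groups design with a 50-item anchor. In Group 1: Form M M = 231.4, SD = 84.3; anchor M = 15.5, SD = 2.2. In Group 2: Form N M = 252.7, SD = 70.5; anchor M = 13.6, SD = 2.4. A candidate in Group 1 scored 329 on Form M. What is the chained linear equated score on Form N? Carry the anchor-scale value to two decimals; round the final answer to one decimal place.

Form M → anchor (Group 1): v = (2.2/84.3)(329 − 231.4) + 15.5 = 18.05
anchor → Form N (Group 2): y = (70.5/2.4)(18.05 − 13.6) + 252.7 = 383.4

383.4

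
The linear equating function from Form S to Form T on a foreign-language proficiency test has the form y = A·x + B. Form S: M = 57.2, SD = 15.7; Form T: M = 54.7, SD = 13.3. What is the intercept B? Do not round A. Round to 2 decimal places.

6.24

A = SD_Y / SD_X = 13.3 / 15.7 = 0.847134
B = M_Y − A·M_X = 54.7 − 0.847134 × 57.2 = 6.24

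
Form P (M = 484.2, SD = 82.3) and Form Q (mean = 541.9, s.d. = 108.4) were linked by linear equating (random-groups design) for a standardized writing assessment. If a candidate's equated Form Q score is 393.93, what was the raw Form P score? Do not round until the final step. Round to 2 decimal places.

371.86

Invert y = (SD_Y/SD_X)(x − M_X) + M_Y:
x = (SD_X/SD_Y)(y − M_Y) + M_X = (82.3/108.4)(393.93 − 541.9) + 484.2
x = 0.759225 × -147.970 + 484.2 = 371.86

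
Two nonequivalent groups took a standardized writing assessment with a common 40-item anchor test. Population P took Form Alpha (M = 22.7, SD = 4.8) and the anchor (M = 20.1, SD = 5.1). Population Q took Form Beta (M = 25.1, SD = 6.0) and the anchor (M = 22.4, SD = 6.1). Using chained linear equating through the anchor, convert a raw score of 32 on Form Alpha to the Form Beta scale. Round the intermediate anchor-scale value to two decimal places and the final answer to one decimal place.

32.6

Form Alpha → anchor (Population P): v = (5.1/4.8)(32 − 22.7) + 20.1 = 29.98
anchor → Form Beta (Population Q): y = (6.0/6.1)(29.98 − 22.4) + 25.1 = 32.6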